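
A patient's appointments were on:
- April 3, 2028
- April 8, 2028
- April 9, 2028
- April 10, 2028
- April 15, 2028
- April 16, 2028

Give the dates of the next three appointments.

Gaps: 5, 1, 1, 5, 1 days — not constant, but cyclic with period 3.
The events fall on every Monday, Saturday and Sunday.
Next Monday: April 17, 2028.
Next Saturday: April 22, 2028.
The following Sunday is April 23, 2028.

April 17, 2028; April 22, 2028; April 23, 2028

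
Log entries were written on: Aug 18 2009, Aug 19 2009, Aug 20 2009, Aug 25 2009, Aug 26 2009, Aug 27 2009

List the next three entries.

Sep 1 2009, Sep 2 2009, Sep 3 2009

Every event lands on a Tuesday or Wednesday or Thursday (gaps cycle 1, 1, 5, 1, 1).
So the schedule is: every Tuesday, Wednesday and Thursday.
Next Tuesday: Sep 1 2009.
Next Wednesday: Sep 2 2009.
The following Thursday is Sep 3 2009.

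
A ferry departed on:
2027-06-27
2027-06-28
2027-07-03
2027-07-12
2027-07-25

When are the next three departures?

2027-08-11, 2027-09-01, 2027-09-26

Intervals are 1, 5, 9, 13 days — an arithmetic progression with common difference 4.
Next gap: 17 days. 2027-07-25 + 17 days = 2027-08-11.
Next gap: 21 days. 2027-08-11 + 21 days = 2027-09-01.
Next gap: 25 days. 2027-09-01 + 25 days = 2027-09-26.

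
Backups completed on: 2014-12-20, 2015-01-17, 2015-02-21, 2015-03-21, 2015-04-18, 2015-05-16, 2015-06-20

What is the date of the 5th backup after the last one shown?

2015-11-21

Gaps: 28, 35, 28, 28, 28, 35 days — a mix of 28 and 35. Every date is a Saturday.
Each is the 3rd Saturday of its month.
July 2015 — 3rd Saturday is 2015-07-18.
3rd Saturday of August 2015: 2015-08-15.
3rd Saturday of September 2015: 2015-09-19.
3rd Saturday of October 2015: 2015-10-17.
November 2015 — 3rd Saturday is 2015-11-21.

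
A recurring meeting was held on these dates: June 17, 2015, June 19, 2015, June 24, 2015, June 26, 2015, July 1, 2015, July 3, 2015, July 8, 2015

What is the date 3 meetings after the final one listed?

July 17, 2015

Every event lands on a Wednesday or Friday (gaps cycle 2, 5, 2, 5, 2, 5).
So the schedule is: every Wednesday and Friday.
The following Friday is July 10, 2015.
Next Wednesday: July 15, 2015.
Next Friday: July 17, 2015.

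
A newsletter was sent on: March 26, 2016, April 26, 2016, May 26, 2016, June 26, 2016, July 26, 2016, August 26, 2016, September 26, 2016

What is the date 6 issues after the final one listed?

Gaps: 31, 30, 31, 30, 31, 31 days — not constant. Every event is on the 26th of the month.
Pattern: the 26th of each month.
Next: October 2016 → October 26, 2016.
Next: November 2016 → November 26, 2016.
December 2016: December 26, 2016.
Next: January 2017 → January 26, 2017.
February 2017: February 26, 2017.
March 2017: March 26, 2017.

March 26, 2017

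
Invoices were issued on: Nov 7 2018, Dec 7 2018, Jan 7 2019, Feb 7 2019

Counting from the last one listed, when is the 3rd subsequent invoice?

May 7 2019

Gaps: 30, 31, 31 days — not constant. Every event is on the 7th of the month.
Pattern: the 7th of each month.
March 2019: Mar 7 2019.
Next: April 2019 → Apr 7 2019.
Next: May 2019 → May 7 2019.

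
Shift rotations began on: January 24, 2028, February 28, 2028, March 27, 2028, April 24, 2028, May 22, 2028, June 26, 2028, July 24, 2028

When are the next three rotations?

August 28, 2028; September 25, 2028; October 23, 2028

Gaps: 35, 28, 28, 28, 35, 28 days — a mix of 28 and 35. Every date is a Monday.
Each is the 4th Monday of its month.
August 2028 — 4th Monday is August 28, 2028.
4th Monday of September 2028: September 25, 2028.
October 2028 — 4th Monday is October 23, 2028.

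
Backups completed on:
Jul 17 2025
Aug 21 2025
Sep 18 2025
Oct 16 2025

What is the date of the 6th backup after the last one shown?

Apr 16 2026

Gaps: 35, 28, 28 days — a mix of 28 and 35. Every date is a Thursday.
Each is the 3rd Thursday of its month.
November 2025 — 3rd Thursday is Nov 20 2025.
3rd Thursday of December 2025: Dec 18 2025.
3rd Thursday of January 2026: Jan 15 2026.
3rd Thursday of February 2026: Feb 19 2026.
3rd Thursday of March 2026: Mar 19 2026.
3rd Thursday of April 2026: Apr 16 2026.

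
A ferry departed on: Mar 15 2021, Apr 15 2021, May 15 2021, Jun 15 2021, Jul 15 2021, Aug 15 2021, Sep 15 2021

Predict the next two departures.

Oct 15 2021, Nov 15 2021

The day-of-month is always 15 (31, 30, 31, 30, 31, 31 days between events).
So this recurs on the 15th of each month.
Next: October 2021 → Oct 15 2021.
November 2021: Nov 15 2021.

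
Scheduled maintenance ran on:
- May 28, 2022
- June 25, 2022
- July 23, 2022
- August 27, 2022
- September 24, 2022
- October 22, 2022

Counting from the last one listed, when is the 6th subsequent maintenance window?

Gaps: 28, 28, 35, 28, 28 days — a mix of 28 and 35. Every date is a Saturday.
Each is the 4th Saturday of its month.
November 2022 — 4th Saturday is November 26, 2022.
4th Saturday of December 2022: December 24, 2022.
January 2023 — 4th Saturday is January 28, 2023.
4th Saturday of February 2023: February 25, 2023.
4th Saturday of March 2023: March 25, 2023.
4th Saturday of April 2023: April 22, 2023.

April 22, 2023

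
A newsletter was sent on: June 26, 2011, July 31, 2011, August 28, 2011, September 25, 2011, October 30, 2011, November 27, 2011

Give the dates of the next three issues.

All Sundays; the gaps (35, 28, 28, 35, 28) vary with month length.
This is the last Sunday of each month.
Last Sunday of December 2011: December 25, 2011.
Last Sunday of January 2012: January 29, 2012.
February 2012 ends with Sunday February 26, 2012.

December 25, 2011; January 29, 2012; February 26, 2012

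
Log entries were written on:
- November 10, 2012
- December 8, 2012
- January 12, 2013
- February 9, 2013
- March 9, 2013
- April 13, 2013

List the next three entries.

All dates are Saturdays, 28, 35, 28, 28, 35 days apart.
Specifically, the 2nd Saturday of each month.
May 2013 — 2nd Saturday is May 11, 2013.
2nd Saturday of June 2013: June 8, 2013.
2nd Saturday of July 2013: July 13, 2013.

May 11, 2013; June 8, 2013; July 13, 2013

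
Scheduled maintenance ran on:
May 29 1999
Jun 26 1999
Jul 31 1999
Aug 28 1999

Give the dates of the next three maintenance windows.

All Saturdays; the gaps (28, 35, 28) vary with month length.
This is the last Saturday of each month.
Last Saturday of September 1999: Sep 25 1999.
Last Saturday of October 1999: Oct 30 1999.
November 1999 ends with Saturday Nov 27 1999.

Sep 25 1999, Oct 30 1999, Nov 27 1999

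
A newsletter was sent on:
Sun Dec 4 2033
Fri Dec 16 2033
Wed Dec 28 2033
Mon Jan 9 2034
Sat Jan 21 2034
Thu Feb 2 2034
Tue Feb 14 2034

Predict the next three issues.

The spacing is 12, 12, 12, 12, 12, 12 days — always 12 days.
Tue Feb 14 2034 + 12 days = Sun Feb 26 2034.
Sun Feb 26 2034 + 12 days = Fri Mar 10 2034.
Fri Mar 10 2034 + 12 days = Wed Mar 22 2034.

Sun Feb 26 2034, Fri Mar 10 2034, Wed Mar 22 2034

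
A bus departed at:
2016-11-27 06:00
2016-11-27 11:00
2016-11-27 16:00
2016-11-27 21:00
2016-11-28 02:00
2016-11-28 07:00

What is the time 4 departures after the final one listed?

2016-11-29 03:00

Gaps: 5, 5, 5, 5, 5 hours — each event is 5 hours after the previous one.
2016-11-28 07:00 + 5 h = 2016-11-28 12:00.
2016-11-28 12:00 + 5 h = 2016-11-28 17:00.
2016-11-28 17:00 + 5 h = 2016-11-28 22:00.
2016-11-28 22:00 + 5 h = 2016-11-29 03:00.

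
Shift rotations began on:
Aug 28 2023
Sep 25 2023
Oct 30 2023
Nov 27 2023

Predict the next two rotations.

All Mondays; the gaps (28, 35, 28) vary with month length.
This is the last Monday of each month.
December 2023 ends with Monday Dec 25 2023.
January 2024 ends with Monday Jan 29 2024.

Dec 25 2023, Jan 29 2024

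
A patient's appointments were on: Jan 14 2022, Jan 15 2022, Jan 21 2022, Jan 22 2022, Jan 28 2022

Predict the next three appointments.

Jan 29 2022, Feb 4 2022, Feb 5 2022

Every event lands on a Friday or Saturday (gaps cycle 1, 6, 1, 6).
So the schedule is: every Friday and Saturday.
The following Saturday is Jan 29 2022.
The following Friday is Feb 4 2022.
The following Saturday is Feb 5 2022.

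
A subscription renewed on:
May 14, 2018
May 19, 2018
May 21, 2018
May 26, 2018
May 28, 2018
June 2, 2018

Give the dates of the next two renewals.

Gaps: 5, 2, 5, 2, 5 days — not constant, but cyclic with period 2.
The events fall on every Monday and Saturday.
Next Monday: June 4, 2018.
The following Saturday is June 9, 2018.

June 4, 2018; June 9, 2018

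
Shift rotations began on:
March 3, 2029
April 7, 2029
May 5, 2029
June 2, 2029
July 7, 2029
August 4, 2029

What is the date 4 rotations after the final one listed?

December 1, 2029

Gaps: 35, 28, 28, 35, 28 days — a mix of 28 and 35. Every date is a Saturday.
Each is the 1st Saturday of its month.
September 2029 — 1st Saturday is September 1, 2029.
October 2029 — 1st Saturday is October 6, 2029.
November 2029 — 1st Saturday is November 3, 2029.
1st Saturday of December 2029: December 1, 2029.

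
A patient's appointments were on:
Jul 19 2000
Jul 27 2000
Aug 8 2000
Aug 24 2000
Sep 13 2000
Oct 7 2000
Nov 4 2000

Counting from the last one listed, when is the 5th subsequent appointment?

May 23 2001

Gaps: 8, 12, 16, 20, 24, 28 days — each gap is 4 larger than the previous one.
Next gap: 32 days. Nov 4 2000 + 32 days = Dec 6 2000.
Next gap: 36 days. Dec 6 2000 + 36 days = Jan 11 2001.
Next gap: 40 days. Jan 11 2001 + 40 days = Feb 20 2001.
Next gap: 44 days. Feb 20 2001 + 44 days = Apr 5 2001.
Next gap: 48 days. Apr 5 2001 + 48 days = May 23 2001.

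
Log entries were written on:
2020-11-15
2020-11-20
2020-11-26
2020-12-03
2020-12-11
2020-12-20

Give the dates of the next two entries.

2020-12-30, 2021-01-10

The spacing grows by 1 each time: 5, 6, 7, 8, 9 days.
Next gap: 10 days. 2020-12-20 + 10 days = 2020-12-30.
Next gap: 11 days. 2020-12-30 + 11 days = 2021-01-10.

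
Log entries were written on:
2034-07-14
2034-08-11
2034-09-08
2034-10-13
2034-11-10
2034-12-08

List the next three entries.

All dates are Fridays, 28, 28, 35, 28, 28 days apart.
Specifically, the 2nd Friday of each month.
2nd Friday of January 2035: 2035-01-12.
2nd Friday of February 2035: 2035-02-09.
March 2035 — 2nd Friday is 2035-03-09.

2035-01-12, 2035-02-09, 2035-03-09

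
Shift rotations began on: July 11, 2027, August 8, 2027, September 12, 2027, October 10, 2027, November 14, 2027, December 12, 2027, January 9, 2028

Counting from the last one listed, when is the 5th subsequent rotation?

All dates are Sundays, 28, 35, 28, 35, 28, 28 days apart.
Specifically, the 2nd Sunday of each month.
February 2028 — 2nd Sunday is February 13, 2028.
March 2028 — 2nd Sunday is March 12, 2028.
2nd Sunday of April 2028: April 9, 2028.
May 2028 — 2nd Sunday is May 14, 2028.
2nd Sunday of June 2028: June 11, 2028.

June 11, 2028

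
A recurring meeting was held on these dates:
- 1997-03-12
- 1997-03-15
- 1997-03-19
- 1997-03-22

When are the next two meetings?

1997-03-26, 1997-03-29

Every event lands on a Wednesday or Saturday (gaps cycle 3, 4, 3).
So the schedule is: every Wednesday and Saturday.
The following Wednesday is 1997-03-26.
The following Saturday is 1997-03-29.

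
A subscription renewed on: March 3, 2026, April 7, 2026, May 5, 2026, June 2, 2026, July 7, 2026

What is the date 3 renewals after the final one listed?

All dates are Tuesdays, 35, 28, 28, 35 days apart.
Specifically, the 1st Tuesday of each month.
1st Tuesday of August 2026: August 4, 2026.
1st Tuesday of September 2026: September 1, 2026.
1st Tuesday of October 2026: October 6, 2026.

October 6, 2026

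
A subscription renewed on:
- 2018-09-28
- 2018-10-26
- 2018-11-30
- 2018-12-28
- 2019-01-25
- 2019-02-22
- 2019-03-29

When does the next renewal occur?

These are Fridays with 28, 35, 28, 28, 28, 35-day gaps.
Each is the final Friday of its month — 2018-11-30 is past the 28th, so '4th Friday' doesn't fit.
Last Friday of April 2019: 2019-04-26.

2019-04-26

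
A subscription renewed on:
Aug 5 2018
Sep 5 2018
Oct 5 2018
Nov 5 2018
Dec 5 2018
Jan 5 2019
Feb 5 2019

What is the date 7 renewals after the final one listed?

Sep 5 2019

Each date is the 5th; the gaps (31, 30, 31, 30, 31, 31) track the month lengths.
The rule is the 5th of each month.
March 2019: Mar 5 2019.
Next: April 2019 → Apr 5 2019.
May 2019: May 5 2019.
Next: June 2019 → Jun 5 2019.
July 2019: Jul 5 2019.
Next: August 2019 → Aug 5 2019.
Next: September 2019 → Sep 5 2019.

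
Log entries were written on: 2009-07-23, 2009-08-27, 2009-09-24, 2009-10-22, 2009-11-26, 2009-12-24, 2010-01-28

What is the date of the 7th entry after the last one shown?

These are Thursdays at 28- or 35-day spacing (35, 28, 28, 35, 28, 35).
The pattern: 4th Thursday of the month.
February 2010 — 4th Thursday is 2010-02-25.
4th Thursday of March 2010: 2010-03-25.
4th Thursday of April 2010: 2010-04-22.
4th Thursday of May 2010: 2010-05-27.
4th Thursday of June 2010: 2010-06-24.
July 2010 — 4th Thursday is 2010-07-22.
4th Thursday of August 2010: 2010-08-26.

2010-08-26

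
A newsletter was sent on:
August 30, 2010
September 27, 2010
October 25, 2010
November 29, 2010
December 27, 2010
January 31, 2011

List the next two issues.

February 28, 2011; March 28, 2011

These are Mondays with 28, 28, 35, 28, 35-day gaps.
Each is the final Monday of its month — August 30, 2010 is past the 28th, so '4th Monday' doesn't fit.
February 2011 ends with Monday February 28, 2011.
Last Monday of March 2011: March 28, 2011.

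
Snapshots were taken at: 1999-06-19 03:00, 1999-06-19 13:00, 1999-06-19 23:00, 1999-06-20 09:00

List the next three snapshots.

Spacing: 10, 10, 10 h — constant 10 h.
1999-06-20 09:00 + 10 h = 1999-06-20 19:00.
1999-06-20 19:00 + 10 h = 1999-06-21 05:00.
1999-06-21 05:00 + 10 h = 1999-06-21 15:00.

1999-06-20 19:00, 1999-06-21 05:00, 1999-06-21 15:00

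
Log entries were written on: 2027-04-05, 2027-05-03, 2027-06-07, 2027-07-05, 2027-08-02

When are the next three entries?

Gaps: 28, 35, 28, 28 days — a mix of 28 and 35. Every date is a Monday.
Each is the 1st Monday of its month.
1st Monday of September 2027: 2027-09-06.
1st Monday of October 2027: 2027-10-04.
1st Monday of November 2027: 2027-11-01.

2027-09-06, 2027-10-04, 2027-11-01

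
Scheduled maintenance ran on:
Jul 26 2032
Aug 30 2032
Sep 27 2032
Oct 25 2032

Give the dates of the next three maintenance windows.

Nov 29 2032, Dec 27 2032, Jan 31 2033

Every date is a Monday; gaps 35, 28, 28 days.
Each is the last Monday of its month (at least one falls on the 29th or later, ruling out '4th Monday').
November 2032 ends with Monday Nov 29 2032.
December 2032 ends with Monday Dec 27 2032.
Last Monday of January 2033: Jan 31 2033.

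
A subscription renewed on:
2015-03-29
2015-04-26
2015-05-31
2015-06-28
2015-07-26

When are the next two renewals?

These are Sundays with 28, 35, 28, 28-day gaps.
Each is the final Sunday of its month — 2015-03-29 is past the 28th, so '4th Sunday' doesn't fit.
Last Sunday of August 2015: 2015-08-30.
September 2015 ends with Sunday 2015-09-27.

2015-08-30, 2015-09-27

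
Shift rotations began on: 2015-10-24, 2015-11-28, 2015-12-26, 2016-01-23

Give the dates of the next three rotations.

2016-02-27, 2016-03-26, 2016-04-23

All dates are Saturdays, 35, 28, 28 days apart.
Specifically, the 4th Saturday of each month.
February 2016 — 4th Saturday is 2016-02-27.
4th Saturday of March 2016: 2016-03-26.
April 2016 — 4th Saturday is 2016-04-23.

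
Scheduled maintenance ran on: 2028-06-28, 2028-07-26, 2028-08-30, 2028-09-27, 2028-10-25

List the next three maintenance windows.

Every date is a Wednesday; gaps 28, 35, 28, 28 days.
Each is the last Wednesday of its month (at least one falls on the 29th or later, ruling out '4th Wednesday').
November 2028 ends with Wednesday 2028-11-29.
Last Wednesday of December 2028: 2028-12-27.
Last Wednesday of January 2029: 2029-01-31.

2028-11-29, 2028-12-27, 2029-01-31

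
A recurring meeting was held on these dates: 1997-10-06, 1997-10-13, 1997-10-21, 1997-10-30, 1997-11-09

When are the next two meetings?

1997-11-20, 1997-12-02

Intervals are 7, 8, 9, 10 days — an arithmetic progression with common difference 1.
Next gap: 11 days. 1997-11-09 + 11 days = 1997-11-20.
Next gap: 12 days. 1997-11-20 + 12 days = 1997-12-02.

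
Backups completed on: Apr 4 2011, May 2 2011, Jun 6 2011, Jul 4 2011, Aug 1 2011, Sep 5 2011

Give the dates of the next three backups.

Oct 3 2011, Nov 7 2011, Dec 5 2011

Gaps: 28, 35, 28, 28, 35 days — a mix of 28 and 35. Every date is a Monday.
Each is the 1st Monday of its month.
October 2011 — 1st Monday is Oct 3 2011.
1st Monday of November 2011: Nov 7 2011.
1st Monday of December 2011: Dec 5 2011.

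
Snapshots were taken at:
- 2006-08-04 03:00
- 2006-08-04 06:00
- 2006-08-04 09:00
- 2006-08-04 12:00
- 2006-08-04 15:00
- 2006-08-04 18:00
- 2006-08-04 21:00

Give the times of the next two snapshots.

Gaps: 3, 3, 3, 3, 3, 3 hours — each event is 3 hours after the previous one.
2006-08-04 21:00 + 3 h = 2006-08-05 00:00.
2006-08-05 00:00 + 3 h = 2006-08-05 03:00.

2006-08-05 00:00, 2006-08-05 03:00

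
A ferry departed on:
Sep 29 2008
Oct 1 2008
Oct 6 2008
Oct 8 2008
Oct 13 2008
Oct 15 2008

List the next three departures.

The gap pattern 2, 5, 2, 5, 2 repeats every 2 events.
These are the Mondays and Wednesdays of each week.
The following Monday is Oct 20 2008.
Next Wednesday: Oct 22 2008.
Next Monday: Oct 27 2008.

Oct 20 2008, Oct 22 2008, Oct 27 2008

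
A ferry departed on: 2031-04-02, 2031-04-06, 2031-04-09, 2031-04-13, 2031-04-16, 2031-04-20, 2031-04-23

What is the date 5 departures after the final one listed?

2031-05-11

Every event lands on a Wednesday or Sunday (gaps cycle 4, 3, 4, 3, 4, 3).
So the schedule is: every Wednesday and Sunday.
Next Sunday: 2031-04-27.
Next Wednesday: 2031-04-30.
Next Sunday: 2031-05-04.
Next Wednesday: 2031-05-07.
The following Sunday is 2031-05-11.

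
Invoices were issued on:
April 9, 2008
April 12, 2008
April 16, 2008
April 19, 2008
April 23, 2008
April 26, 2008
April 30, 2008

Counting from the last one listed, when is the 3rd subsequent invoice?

May 10, 2008

Gaps: 3, 4, 3, 4, 3, 4 days — not constant, but cyclic with period 2.
The events fall on every Wednesday and Saturday.
Next Saturday: May 3, 2008.
Next Wednesday: May 7, 2008.
Next Saturday: May 10, 2008.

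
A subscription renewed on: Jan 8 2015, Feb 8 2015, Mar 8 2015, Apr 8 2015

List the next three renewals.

May 8 2015, Jun 8 2015, Jul 8 2015

The day-of-month is always 8 (31, 28, 31 days between events).
So this recurs on the 8th of each month.
May 2015: May 8 2015.
Next: June 2015 → Jun 8 2015.
July 2015: Jul 8 2015.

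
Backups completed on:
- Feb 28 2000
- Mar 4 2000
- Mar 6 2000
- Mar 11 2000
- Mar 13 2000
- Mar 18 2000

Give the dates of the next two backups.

Mar 20 2000, Mar 25 2000

Every event lands on a Monday or Saturday (gaps cycle 5, 2, 5, 2, 5).
So the schedule is: every Monday and Saturday.
The following Monday is Mar 20 2000.
Next Saturday: Mar 25 2000.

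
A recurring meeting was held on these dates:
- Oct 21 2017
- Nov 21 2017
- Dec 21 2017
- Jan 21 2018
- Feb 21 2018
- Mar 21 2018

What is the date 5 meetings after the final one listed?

Each date is the 21st; the gaps (31, 30, 31, 31, 28) track the month lengths.
The rule is the 21st of each month.
Next: April 2018 → Apr 21 2018.
Next: May 2018 → May 21 2018.
June 2018: Jun 21 2018.
July 2018: Jul 21 2018.
August 2018: Aug 21 2018.

Aug 21 2018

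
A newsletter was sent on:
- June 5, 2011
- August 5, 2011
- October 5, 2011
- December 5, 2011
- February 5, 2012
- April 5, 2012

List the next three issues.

June 5, 2012; August 5, 2012; October 5, 2012

Gaps: 61, 61, 61, 62, 60 days — not constant. Every event is on the 5th of the month.
Pattern: the 5th of every 2 months.
Next: June 2012 → June 5, 2012.
Next: August 2012 → August 5, 2012.
Next: October 2012 → October 5, 2012.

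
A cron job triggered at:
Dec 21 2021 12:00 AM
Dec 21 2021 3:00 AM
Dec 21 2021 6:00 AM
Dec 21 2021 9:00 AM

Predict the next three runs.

Dec 21 2021 12:00 PM, Dec 21 2021 3:00 PM, Dec 21 2021 6:00 PM

The interval is a steady 3 hours (3, 3, 3).
Dec 21 2021 9:00 AM + 3 h = Dec 21 2021 12:00 PM.
Dec 21 2021 12:00 PM + 3 h = Dec 21 2021 3:00 PM.
Dec 21 2021 3:00 PM + 3 h = Dec 21 2021 6:00 PM.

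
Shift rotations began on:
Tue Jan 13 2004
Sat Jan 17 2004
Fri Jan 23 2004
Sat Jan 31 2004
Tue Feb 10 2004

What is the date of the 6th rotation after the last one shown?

The spacing grows by 2 each time: 4, 6, 8, 10 days.
Next gap: 12 days. Tue Feb 10 2004 + 12 days = Sun Feb 22 2004.
Next gap: 14 days. Sun Feb 22 2004 + 14 days = Sun Mar 7 2004.
Next gap: 16 days. Sun Mar 7 2004 + 16 days = Tue Mar 23 2004.
Next gap: 18 days. Tue Mar 23 2004 + 18 days = Sat Apr 10 2004.
Next gap: 20 days. Sat Apr 10 2004 + 20 days = Fri Apr 30 2004.
Next gap: 22 days. Fri Apr 30 2004 + 22 days = Sat May 22 2004.

Sat May 22 2004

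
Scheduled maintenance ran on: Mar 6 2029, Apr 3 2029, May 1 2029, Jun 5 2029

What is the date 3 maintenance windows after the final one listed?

Sep 4 2029

These are Tuesdays at 28- or 35-day spacing (28, 28, 35).
The pattern: 1st Tuesday of the month.
1st Tuesday of July 2029: Jul 3 2029.
August 2029 — 1st Tuesday is Aug 7 2029.
1st Tuesday of September 2029: Sep 4 2029.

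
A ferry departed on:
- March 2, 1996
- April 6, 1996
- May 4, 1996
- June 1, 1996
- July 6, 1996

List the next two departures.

Gaps: 35, 28, 28, 35 days — a mix of 28 and 35. Every date is a Saturday.
Each is the 1st Saturday of its month.
1st Saturday of August 1996: August 3, 1996.
1st Saturday of September 1996: September 7, 1996.

August 3, 1996; September 7, 1996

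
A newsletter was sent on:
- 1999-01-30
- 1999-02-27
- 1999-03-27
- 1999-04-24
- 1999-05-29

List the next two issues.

These are Saturdays with 28, 28, 28, 35-day gaps.
Each is the final Saturday of its month — 1999-01-30 is past the 28th, so '4th Saturday' doesn't fit.
Last Saturday of June 1999: 1999-06-26.
Last Saturday of July 1999: 1999-07-31.

1999-06-26, 1999-07-31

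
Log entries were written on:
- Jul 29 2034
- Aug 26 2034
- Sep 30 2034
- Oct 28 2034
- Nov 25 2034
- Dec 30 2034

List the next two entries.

Jan 27 2035, Feb 24 2035

These are Saturdays with 28, 35, 28, 28, 35-day gaps.
Each is the final Saturday of its month — Jul 29 2034 is past the 28th, so '4th Saturday' doesn't fit.
January 2035 ends with Saturday Jan 27 2035.
Last Saturday of February 2035: Feb 24 2035.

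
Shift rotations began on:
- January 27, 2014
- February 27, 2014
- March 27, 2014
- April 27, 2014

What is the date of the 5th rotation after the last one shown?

September 27, 2014

The day-of-month is always 27 (31, 28, 31 days between events).
So this recurs on the 27th of each month.
May 2014: May 27, 2014.
June 2014: June 27, 2014.
July 2014: July 27, 2014.
Next: August 2014 → August 27, 2014.
Next: September 2014 → September 27, 2014.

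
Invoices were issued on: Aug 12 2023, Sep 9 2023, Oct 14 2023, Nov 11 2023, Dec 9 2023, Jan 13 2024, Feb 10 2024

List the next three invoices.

These are Saturdays at 28- or 35-day spacing (28, 35, 28, 28, 35, 28).
The pattern: 2nd Saturday of the month.
2nd Saturday of March 2024: Mar 9 2024.
April 2024 — 2nd Saturday is Apr 13 2024.
2nd Saturday of May 2024: May 11 2024.

Mar 9 2024, Apr 13 2024, May 11 2024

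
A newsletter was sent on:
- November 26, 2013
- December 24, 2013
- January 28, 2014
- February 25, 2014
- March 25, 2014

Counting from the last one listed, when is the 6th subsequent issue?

September 23, 2014

Gaps: 28, 35, 28, 28 days — a mix of 28 and 35. Every date is a Tuesday.
Each is the 4th Tuesday of its month.
4th Tuesday of April 2014: April 22, 2014.
4th Tuesday of May 2014: May 27, 2014.
4th Tuesday of June 2014: June 24, 2014.
4th Tuesday of July 2014: July 22, 2014.
August 2014 — 4th Tuesday is August 26, 2014.
4th Tuesday of September 2014: September 23, 2014.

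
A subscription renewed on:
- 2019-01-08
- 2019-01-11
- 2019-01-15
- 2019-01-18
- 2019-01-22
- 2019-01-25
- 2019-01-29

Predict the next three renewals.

The gap pattern 3, 4, 3, 4, 3, 4 repeats every 2 events.
These are the Tuesdays and Fridays of each week.
The following Friday is 2019-02-01.
The following Tuesday is 2019-02-05.
The following Friday is 2019-02-08.

2019-02-01, 2019-02-05, 2019-02-08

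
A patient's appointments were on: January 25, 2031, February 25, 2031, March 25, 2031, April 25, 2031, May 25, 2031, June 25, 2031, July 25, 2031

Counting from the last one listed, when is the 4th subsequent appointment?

November 25, 2031

Each date is the 25th; the gaps (31, 28, 31, 30, 31, 30) track the month lengths.
The rule is the 25th of each month.
Next: August 2031 → August 25, 2031.
Next: September 2031 → September 25, 2031.
October 2031: October 25, 2031.
Next: November 2031 → November 25, 2031.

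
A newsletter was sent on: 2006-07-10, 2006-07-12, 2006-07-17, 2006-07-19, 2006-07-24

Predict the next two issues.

2006-07-26, 2006-07-31

Gaps: 2, 5, 2, 5 days — not constant, but cyclic with period 2.
The events fall on every Monday and Wednesday.
The following Wednesday is 2006-07-26.
Next Monday: 2006-07-31.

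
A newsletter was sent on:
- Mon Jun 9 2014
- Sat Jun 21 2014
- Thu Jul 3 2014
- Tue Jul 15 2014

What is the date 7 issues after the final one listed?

Every event comes 12 days after the last (12, 12, 12).
Tue Jul 15 2014 + 12 days = Sun Jul 27 2014.
Sun Jul 27 2014 + 12 days = Fri Aug 8 2014.
Fri Aug 8 2014 + 12 days = Wed Aug 20 2014.
Wed Aug 20 2014 + 12 days = Mon Sep 1 2014.
Mon Sep 1 2014 + 12 days = Sat Sep 13 2014.
Sat Sep 13 2014 + 12 days = Thu Sep 25 2014.
Thu Sep 25 2014 + 12 days = Tue Oct 7 2014.

Tue Oct 7 2014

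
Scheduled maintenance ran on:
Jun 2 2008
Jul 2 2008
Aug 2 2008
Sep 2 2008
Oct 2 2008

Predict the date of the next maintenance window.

Nov 2 2008

Gaps: 30, 31, 31, 30 days — not constant. Every event is on the 2nd of the month.
Pattern: the 2nd of each month.
Next: November 2008 → Nov 2 2008.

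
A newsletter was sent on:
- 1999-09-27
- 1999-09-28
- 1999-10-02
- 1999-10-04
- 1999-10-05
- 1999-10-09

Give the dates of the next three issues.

Gaps: 1, 4, 2, 1, 4 days — not constant, but cyclic with period 3.
The events fall on every Monday, Tuesday and Saturday.
The following Monday is 1999-10-11.
The following Tuesday is 1999-10-12.
The following Saturday is 1999-10-16.

1999-10-11, 1999-10-12, 1999-10-16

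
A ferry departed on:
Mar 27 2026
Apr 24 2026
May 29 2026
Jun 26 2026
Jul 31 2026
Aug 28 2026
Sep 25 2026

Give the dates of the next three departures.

Every date is a Friday; gaps 28, 35, 28, 35, 28, 28 days.
Each is the last Friday of its month (at least one falls on the 29th or later, ruling out '4th Friday').
October 2026 ends with Friday Oct 30 2026.
November 2026 ends with Friday Nov 27 2026.
Last Friday of December 2026: Dec 25 2026.

Oct 30 2026, Nov 27 2026, Dec 25 2026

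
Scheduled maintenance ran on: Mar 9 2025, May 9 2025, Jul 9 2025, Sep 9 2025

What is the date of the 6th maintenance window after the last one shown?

Gaps: 61, 61, 62 days — not constant. Every event is on the 9th of the month.
Pattern: the 9th of every 2 months.
Next: November 2025 → Nov 9 2025.
January 2026: Jan 9 2026.
March 2026: Mar 9 2026.
May 2026: May 9 2026.
Next: July 2026 → Jul 9 2026.
September 2026: Sep 9 2026.

Sep 9 2026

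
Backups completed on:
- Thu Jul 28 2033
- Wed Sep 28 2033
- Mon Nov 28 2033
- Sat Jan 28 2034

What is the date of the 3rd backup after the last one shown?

Fri Jul 28 2034

Gaps: 62, 61, 61 days — not constant. Every event is on the 28th of the month.
Pattern: the 28th of every 2 months.
March 2034: Tue Mar 28 2034.
May 2034: Sun May 28 2034.
July 2034: Fri Jul 28 2034.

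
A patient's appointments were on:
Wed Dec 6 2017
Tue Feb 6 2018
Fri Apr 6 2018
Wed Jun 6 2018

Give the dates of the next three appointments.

Each date is the 6th; the gaps (62, 59, 61) track the month lengths.
The rule is the 6th of every 2 months.
Next: August 2018 → Mon Aug 6 2018.
October 2018: Sat Oct 6 2018.
December 2018: Thu Dec 6 2018.

Mon Aug 6 2018, Sat Oct 6 2018, Thu Dec 6 2018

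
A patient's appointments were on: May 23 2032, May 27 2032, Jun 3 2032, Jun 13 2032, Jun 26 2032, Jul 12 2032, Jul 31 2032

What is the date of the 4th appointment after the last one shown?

Nov 14 2032

The spacing grows by 3 each time: 4, 7, 10, 13, 16, 19 days.
Next gap: 22 days. Jul 31 2032 + 22 days = Aug 22 2032.
Next gap: 25 days. Aug 22 2032 + 25 days = Sep 16 2032.
Next gap: 28 days. Sep 16 2032 + 28 days = Oct 14 2032.
Next gap: 31 days. Oct 14 2032 + 31 days = Nov 14 2032.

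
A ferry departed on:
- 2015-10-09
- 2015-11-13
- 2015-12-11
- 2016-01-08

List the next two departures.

2016-02-12, 2016-03-11

All dates are Fridays, 35, 28, 28 days apart.
Specifically, the 2nd Friday of each month.
February 2016 — 2nd Friday is 2016-02-12.
2nd Friday of March 2016: 2016-03-11.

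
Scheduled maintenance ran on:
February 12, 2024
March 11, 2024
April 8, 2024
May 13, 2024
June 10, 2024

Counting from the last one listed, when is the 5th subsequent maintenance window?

November 11, 2024

All dates are Mondays, 28, 28, 35, 28 days apart.
Specifically, the 2nd Monday of each month.
July 2024 — 2nd Monday is July 8, 2024.
2nd Monday of August 2024: August 12, 2024.
September 2024 — 2nd Monday is September 9, 2024.
2nd Monday of October 2024: October 14, 2024.
2nd Monday of November 2024: November 11, 2024.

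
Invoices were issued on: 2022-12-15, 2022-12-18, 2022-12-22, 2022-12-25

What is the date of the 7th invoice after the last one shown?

Gaps: 3, 4, 3 days — not constant, but cyclic with period 2.
The events fall on every Thursday and Sunday.
Next Thursday: 2022-12-29.
Next Sunday: 2023-01-01.
The following Thursday is 2023-01-05.
Next Sunday: 2023-01-08.
The following Thursday is 2023-01-12.
The following Sunday is 2023-01-15.
Next Thursday: 2023-01-19.

2023-01-19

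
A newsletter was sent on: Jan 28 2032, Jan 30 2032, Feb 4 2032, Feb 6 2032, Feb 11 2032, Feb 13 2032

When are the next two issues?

Feb 18 2032, Feb 20 2032

The gap pattern 2, 5, 2, 5, 2 repeats every 2 events.
These are the Wednesdays and Fridays of each week.
Next Wednesday: Feb 18 2032.
The following Friday is Feb 20 2032.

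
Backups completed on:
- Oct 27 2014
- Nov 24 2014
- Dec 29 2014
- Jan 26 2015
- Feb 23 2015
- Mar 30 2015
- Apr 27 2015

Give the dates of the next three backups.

May 25 2015, Jun 29 2015, Jul 27 2015

All Mondays; the gaps (28, 35, 28, 28, 35, 28) vary with month length.
This is the last Monday of each month.
Last Monday of May 2015: May 25 2015.
Last Monday of June 2015: Jun 29 2015.
Last Monday of July 2015: Jul 27 2015.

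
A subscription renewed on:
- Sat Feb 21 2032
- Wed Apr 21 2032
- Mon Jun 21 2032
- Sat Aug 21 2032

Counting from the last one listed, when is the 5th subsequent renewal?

Gaps: 60, 61, 61 days — not constant. Every event is on the 21st of the month.
Pattern: the 21st of every 2 months.
Next: October 2032 → Thu Oct 21 2032.
Next: December 2032 → Tue Dec 21 2032.
Next: February 2033 → Mon Feb 21 2033.
April 2033: Thu Apr 21 2033.
Next: June 2033 → Tue Jun 21 2033.

Tue Jun 21 2033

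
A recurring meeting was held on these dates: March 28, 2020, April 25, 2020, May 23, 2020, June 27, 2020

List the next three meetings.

All dates are Saturdays, 28, 28, 35 days apart.
Specifically, the 4th Saturday of each month.
July 2020 — 4th Saturday is July 25, 2020.
4th Saturday of August 2020: August 22, 2020.
September 2020 — 4th Saturday is September 26, 2020.

July 25, 2020; August 22, 2020; September 26, 2020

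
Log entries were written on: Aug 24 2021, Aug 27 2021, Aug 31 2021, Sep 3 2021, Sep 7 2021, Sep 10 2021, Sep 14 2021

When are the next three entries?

Every event lands on a Tuesday or Friday (gaps cycle 3, 4, 3, 4, 3, 4).
So the schedule is: every Tuesday and Friday.
Next Friday: Sep 17 2021.
Next Tuesday: Sep 21 2021.
The following Friday is Sep 24 2021.

Sep 17 2021, Sep 21 2021, Sep 24 2021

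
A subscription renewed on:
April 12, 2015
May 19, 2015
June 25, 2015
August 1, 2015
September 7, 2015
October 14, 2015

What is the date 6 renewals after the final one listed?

May 23, 2016

The spacing is 37, 37, 37, 37, 37 days — always 37 days.
October 14, 2015 + 37 days = November 20, 2015.
November 20, 2015 + 37 days = December 27, 2015.
December 27, 2015 + 37 days = February 2, 2016.
February 2, 2016 + 37 days = March 10, 2016.
March 10, 2016 + 37 days = April 16, 2016.
April 16, 2016 + 37 days = May 23, 2016.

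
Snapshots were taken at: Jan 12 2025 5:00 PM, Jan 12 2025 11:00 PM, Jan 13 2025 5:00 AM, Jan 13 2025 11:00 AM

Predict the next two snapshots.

Jan 13 2025 5:00 PM, Jan 13 2025 11:00 PM

The interval is a steady 6 hours (6, 6, 6).
Jan 13 2025 11:00 AM + 6 h = Jan 13 2025 5:00 PM.
Jan 13 2025 5:00 PM + 6 h = Jan 13 2025 11:00 PM.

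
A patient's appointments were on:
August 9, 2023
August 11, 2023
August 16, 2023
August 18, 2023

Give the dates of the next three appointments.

August 23, 2023; August 25, 2023; August 30, 2023

Every event lands on a Wednesday or Friday (gaps cycle 2, 5, 2).
So the schedule is: every Wednesday and Friday.
The following Wednesday is August 23, 2023.
Next Friday: August 25, 2023.
The following Wednesday is August 30, 2023.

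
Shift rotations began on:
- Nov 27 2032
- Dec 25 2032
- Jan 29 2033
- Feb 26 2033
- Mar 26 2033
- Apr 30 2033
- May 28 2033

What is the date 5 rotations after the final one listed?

Oct 29 2033

These are Saturdays with 28, 35, 28, 28, 35, 28-day gaps.
Each is the final Saturday of its month — Jan 29 2033 is past the 28th, so '4th Saturday' doesn't fit.
June 2033 ends with Saturday Jun 25 2033.
Last Saturday of July 2033: Jul 30 2033.
August 2033 ends with Saturday Aug 27 2033.
September 2033 ends with Saturday Sep 24 2033.
Last Saturday of October 2033: Oct 29 2033.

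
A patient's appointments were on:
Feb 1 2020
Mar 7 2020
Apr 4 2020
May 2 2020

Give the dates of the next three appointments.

Jun 6 2020, Jul 4 2020, Aug 1 2020

These are Saturdays at 28- or 35-day spacing (35, 28, 28).
The pattern: 1st Saturday of the month.
1st Saturday of June 2020: Jun 6 2020.
1st Saturday of July 2020: Jul 4 2020.
1st Saturday of August 2020: Aug 1 2020.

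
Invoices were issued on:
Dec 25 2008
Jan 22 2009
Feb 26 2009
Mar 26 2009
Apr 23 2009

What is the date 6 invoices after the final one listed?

All dates are Thursdays, 28, 35, 28, 28 days apart.
Specifically, the 4th Thursday of each month.
May 2009 — 4th Thursday is May 28 2009.
June 2009 — 4th Thursday is Jun 25 2009.
July 2009 — 4th Thursday is Jul 23 2009.
4th Thursday of August 2009: Aug 27 2009.
September 2009 — 4th Thursday is Sep 24 2009.
4th Thursday of October 2009: Oct 22 2009.

Oct 22 2009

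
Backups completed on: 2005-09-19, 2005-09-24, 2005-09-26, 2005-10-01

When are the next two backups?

2005-10-03, 2005-10-08

The gap pattern 5, 2, 5 repeats every 2 events.
These are the Mondays and Saturdays of each week.
Next Monday: 2005-10-03.
The following Saturday is 2005-10-08.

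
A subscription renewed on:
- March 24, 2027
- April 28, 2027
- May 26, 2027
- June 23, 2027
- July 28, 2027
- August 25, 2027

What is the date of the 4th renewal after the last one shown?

Gaps: 35, 28, 28, 35, 28 days — a mix of 28 and 35. Every date is a Wednesday.
Each is the 4th Wednesday of its month.
September 2027 — 4th Wednesday is September 22, 2027.
October 2027 — 4th Wednesday is October 27, 2027.
4th Wednesday of November 2027: November 24, 2027.
December 2027 — 4th Wednesday is December 22, 2027.

December 22, 2027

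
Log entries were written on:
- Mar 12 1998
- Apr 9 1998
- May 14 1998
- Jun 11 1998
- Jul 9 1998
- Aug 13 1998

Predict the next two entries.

All dates are Thursdays, 28, 35, 28, 28, 35 days apart.
Specifically, the 2nd Thursday of each month.
2nd Thursday of September 1998: Sep 10 1998.
October 1998 — 2nd Thursday is Oct 8 1998.

Sep 10 1998, Oct 8 1998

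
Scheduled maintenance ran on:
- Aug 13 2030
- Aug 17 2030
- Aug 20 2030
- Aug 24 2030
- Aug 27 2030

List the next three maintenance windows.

Aug 31 2030, Sep 3 2030, Sep 7 2030

The gap pattern 4, 3, 4, 3 repeats every 2 events.
These are the Tuesdays and Saturdays of each week.
The following Saturday is Aug 31 2030.
Next Tuesday: Sep 3 2030.
Next Saturday: Sep 7 2030.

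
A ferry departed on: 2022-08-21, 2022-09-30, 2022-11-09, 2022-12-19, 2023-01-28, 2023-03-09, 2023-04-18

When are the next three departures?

2023-05-28, 2023-07-07, 2023-08-16

The spacing is 40, 40, 40, 40, 40, 40 days — always 40 days.
2023-04-18 + 40 days = 2023-05-28.
2023-05-28 + 40 days = 2023-07-07.
2023-07-07 + 40 days = 2023-08-16.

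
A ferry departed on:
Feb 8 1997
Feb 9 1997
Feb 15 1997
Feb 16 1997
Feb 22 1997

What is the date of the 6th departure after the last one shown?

Mar 15 1997

Gaps: 1, 6, 1, 6 days — not constant, but cyclic with period 2.
The events fall on every Saturday and Sunday.
The following Sunday is Feb 23 1997.
The following Saturday is Mar 1 1997.
Next Sunday: Mar 2 1997.
Next Saturday: Mar 8 1997.
The following Sunday is Mar 9 1997.
The following Saturday is Mar 15 1997.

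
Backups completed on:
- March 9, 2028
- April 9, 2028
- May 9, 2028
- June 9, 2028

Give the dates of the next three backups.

July 9, 2028; August 9, 2028; September 9, 2028

Each date is the 9th; the gaps (31, 30, 31) track the month lengths.
The rule is the 9th of each month.
Next: July 2028 → July 9, 2028.
August 2028: August 9, 2028.
Next: September 2028 → September 9, 2028.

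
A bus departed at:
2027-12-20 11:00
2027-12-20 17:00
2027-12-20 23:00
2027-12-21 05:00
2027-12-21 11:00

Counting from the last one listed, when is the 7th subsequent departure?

2027-12-23 05:00

The interval is a steady 6 hours (6, 6, 6, 6).
2027-12-21 11:00 + 6 h = 2027-12-21 17:00.
2027-12-21 17:00 + 6 h = 2027-12-21 23:00.
2027-12-21 23:00 + 6 h = 2027-12-22 05:00.
2027-12-22 05:00 + 6 h = 2027-12-22 11:00.
2027-12-22 11:00 + 6 h = 2027-12-22 17:00.
2027-12-22 17:00 + 6 h = 2027-12-22 23:00.
2027-12-22 23:00 + 6 h = 2027-12-23 05:00.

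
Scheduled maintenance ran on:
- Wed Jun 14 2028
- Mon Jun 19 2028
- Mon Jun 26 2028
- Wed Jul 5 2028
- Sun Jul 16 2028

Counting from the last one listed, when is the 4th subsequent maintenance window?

The spacing grows by 2 each time: 5, 7, 9, 11 days.
Next gap: 13 days. Sun Jul 16 2028 + 13 days = Sat Jul 29 2028.
Next gap: 15 days. Sat Jul 29 2028 + 15 days = Sun Aug 13 2028.
Next gap: 17 days. Sun Aug 13 2028 + 17 days = Wed Aug 30 2028.
Next gap: 19 days. Wed Aug 30 2028 + 19 days = Mon Sep 18 2028.

Mon Sep 18 2028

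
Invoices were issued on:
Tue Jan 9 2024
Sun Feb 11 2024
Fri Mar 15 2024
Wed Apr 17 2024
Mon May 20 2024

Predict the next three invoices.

Sat Jun 22 2024, Thu Jul 25 2024, Tue Aug 27 2024

Gaps between consecutive events: 33, 33, 33, 33 days — a constant 33-day interval.
Mon May 20 2024 + 33 days = Sat Jun 22 2024.
Sat Jun 22 2024 + 33 days = Thu Jul 25 2024.
Thu Jul 25 2024 + 33 days = Tue Aug 27 2024.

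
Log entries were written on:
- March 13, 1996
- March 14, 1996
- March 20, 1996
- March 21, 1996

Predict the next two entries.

Every event lands on a Wednesday or Thursday (gaps cycle 1, 6, 1).
So the schedule is: every Wednesday and Thursday.
The following Wednesday is March 27, 1996.
Next Thursday: March 28, 1996.

March 27, 1996; March 28, 1996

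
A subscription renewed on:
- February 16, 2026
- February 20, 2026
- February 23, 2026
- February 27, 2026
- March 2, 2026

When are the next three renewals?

March 6, 2026; March 9, 2026; March 13, 2026

Gaps: 4, 3, 4, 3 days — not constant, but cyclic with period 2.
The events fall on every Monday and Friday.
Next Friday: March 6, 2026.
The following Monday is March 9, 2026.
The following Friday is March 13, 2026.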